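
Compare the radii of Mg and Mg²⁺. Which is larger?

Mg

Forming Mg²⁺ removes 2 electrons from Mg. Fewer electrons for the same nuclear charge means less shielding and a higher Z_eff on the remaining electrons, and for main-group metals the entire outer shell is lost.
A cation is smaller than its parent atom: Mg²⁺ < Mg.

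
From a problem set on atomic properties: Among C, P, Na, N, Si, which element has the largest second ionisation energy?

Na

IE_2 is the cost of taking one more electron from the +1 cation: C⁺ still has 3 valence electrons; P⁺ still has 4 valence electrons; Na⁺ is the bare [Ne] core; N⁺ still has 4 valence electrons; Si⁺ still has 3 valence electrons.
Breaking into a closed-shell core is much more expensive than removing a leftover valence electron — Na has the largest IE_2 here.
Valence configurations: C⁺ [He]2s²2p¹, P⁺ [Ne]3s²3p², N⁺ [He]2s²2p², Si⁺ [Ne]3s²3p¹.
The numbers (kJ/mol): C 2353, P 1907, Na 4562, N 2856, Si 1577.
So the second ionization energies run Si < P < C < N < Na.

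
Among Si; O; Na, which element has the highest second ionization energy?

The second ionization energy removes an electron from the +1 ion. For each element: Si⁺ still has 3 valence electrons; O⁺ still has 5 valence electrons; Na⁺ is the bare [Ne] core.
Pulling an electron out of a noble-gas core costs far more than removing a remaining valence electron, so Na sits at the high end of IE_2.
Valence configurations: Si⁺ [Ne]3s²3p¹, O⁺ [He]2s²2p³.
Tabulated IE_2 (kJ/mol): Si 1577, O 3388, Na 4562.
Putting it together, IE_2: Si < O < Na.

Na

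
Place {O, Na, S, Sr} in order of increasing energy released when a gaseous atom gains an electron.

Sr < Na < O < S

O is in period 2, group 16; Na is in period 3, group 1; S is in period 3, group 16; Sr is in period 5, group 2.
Electron affinity generally becomes more exothermic across a period toward the halogens and less exothermic down a group.
Neither a single period nor a single group — weigh both effects.
Na > Sr: the two effects oppose for this pair; the down-group effect wins (53 vs 5 kJ/mol).
O > Na: both effects reinforce here, so O is clearly the higher of the two.
S > O: this pair runs against the simple trend — see the exception note.
Note the exception: S has a higher electron affinity than O, contrary to the simple trend — the compact 2p subshell of O repels the added electron more than S's larger 3p does.
For reference (kJ/mol): O 141, Na 53, S 200, Sr 5.
So from lowest to highest: Sr < Na < O < S.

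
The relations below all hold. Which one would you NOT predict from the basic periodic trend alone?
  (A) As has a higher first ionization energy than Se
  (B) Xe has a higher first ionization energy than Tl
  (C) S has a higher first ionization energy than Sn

(A)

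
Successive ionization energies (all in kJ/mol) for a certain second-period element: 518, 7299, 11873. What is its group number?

Group 1

Look for the largest jump between consecutive ionization energies: IE2/IE1 ≈ 14.1, far larger than any earlier ratio.
That jump marks the point where a core electron is being removed. So the atom has 1 valence electron.
A main-group element with 1 valence electron is in group 1.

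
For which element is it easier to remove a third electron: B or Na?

Consider each +2 ion: B²⁺ still has 1 valence electron; Na²⁺ is already 1 electron into the core.
Breaking into a closed-shell core is much more expensive than removing a leftover valence electron — Na has the largest IE_3 here.
The numbers (kJ/mol): B 3660, Na 6910.
Putting it together, IE_3: B < Na.

B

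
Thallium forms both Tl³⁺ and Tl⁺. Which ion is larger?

Tl⁺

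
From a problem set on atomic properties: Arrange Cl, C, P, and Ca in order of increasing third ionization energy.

P < Cl < C < Ca

The third ionization energy removes an electron from the +2 ion. For each element: Cl²⁺ still has 5 valence electrons; C²⁺ still has 2 valence electrons; P²⁺ still has 3 valence electrons; Ca²⁺ is the bare [Ar] core.
Pulling an electron out of a noble-gas core costs far more than removing a remaining valence electron, so Ca sits at the high end of IE_3.
Valence configurations: Cl²⁺ [Ne]3s²3p³, C²⁺ [He]2s², P²⁺ [Ne]3s²3p¹.
Approximate IE_3 values (kJ/mol): Cl 3822, C 4620, P 2914, Ca 4912.
Hence IE_3: P < Cl < C < Ca.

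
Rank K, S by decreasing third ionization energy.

K > S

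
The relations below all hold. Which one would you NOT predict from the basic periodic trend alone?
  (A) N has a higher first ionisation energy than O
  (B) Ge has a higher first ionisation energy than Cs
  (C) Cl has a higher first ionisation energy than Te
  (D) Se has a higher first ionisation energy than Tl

(A)

The general trend: first ionisation energy increases across a period and decreases down a group.
(A) N (period 2, group 15) vs O (period 2, group 16): the stated order contradicts the simple trend.
(B) Ge (period 4, group 14) vs Cs (period 6, group 1): the stated order agrees with the simple trend.
(C) Cl (period 3, group 17) vs Te (period 5, group 16): the stated order agrees with the simple trend.
(D) Se (period 4, group 16) vs Tl (period 6, group 13): the stated order agrees with the simple trend.
The exception is (A): pairing an electron in O's 2p⁴ costs repulsion energy, so O ionizes more easily than half-filled N (2p³).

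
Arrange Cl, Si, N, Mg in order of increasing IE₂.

Mg, Si, Cl, N

After 1 electron has been removed, what remains? Cl⁺ still has 6 valence electrons; Si⁺ still has 3 valence electrons; N⁺ still has 4 valence electrons; Mg⁺ still has 1 valence electron.
All are still removing valence electrons, so compare the +1 ions as you would atoms: IE_2 generally rises across a period (higher Z_eff) and falls down a group (larger shell), subject to the usual subshell exceptions.
Valence configurations: Cl⁺ [Ne]3s²3p⁴, Si⁺ [Ne]3s²3p¹, N⁺ [He]2s²2p², Mg⁺ [Ne]3s¹.
Tabulated IE_2 (kJ/mol): Cl 2298, Si 1577, N 2856, Mg 1451.
Putting it together, IE_2: Mg < Si < Cl < N.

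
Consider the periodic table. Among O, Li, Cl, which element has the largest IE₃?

After 2 electrons have been removed, what remains? O²⁺ still has 4 valence electrons; Li²⁺ is already 1 electron into the core; Cl²⁺ still has 5 valence electrons.
Pulling an electron out of a noble-gas core costs far more than removing a remaining valence electron, so Li sits at the high end of IE_3.
Valence configurations: O²⁺ [He]2s²2p², Cl²⁺ [Ne]3s²3p³.
The numbers (kJ/mol): O 5300, Li 11815, Cl 3822.
Putting it together, IE_3: Cl < O < Li.

Li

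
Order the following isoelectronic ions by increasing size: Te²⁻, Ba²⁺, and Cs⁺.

Ba²⁺, Cs⁺, Te²⁻

All of these have 54 electrons, so size is governed by nuclear charge alone: the more protons, the stronger the pull on the same electron cloud, and the smaller the ion.
Nuclear charges: Ba²⁺ (Z=56), Cs⁺ (Z=55), Te²⁻ (Z=52).
Smallest to largest: Ba²⁺ < Cs⁺ < Te²⁻.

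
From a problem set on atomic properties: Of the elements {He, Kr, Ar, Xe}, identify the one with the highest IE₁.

He

First ionization energy rises across a period (greater Z_eff holds electrons more tightly) and falls down a group (valence electrons are farther from the nucleus).
All are in group 18, so first ionization energy increases up the group.
The highest IE₁ among these belongs to He.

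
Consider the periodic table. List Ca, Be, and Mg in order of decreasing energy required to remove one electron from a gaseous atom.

Be, Mg, Ca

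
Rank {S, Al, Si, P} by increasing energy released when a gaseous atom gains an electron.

Al is in period 3, group 13; Si is in period 3, group 14; P is in period 3, group 15; S is in period 3, group 16.
EA tends to increase across a period and decrease down a group, though the pattern is less regular than for IE or radius.
All lie in period 3; the across-period trend (electron affinity increases left to right) applies, with the exception below.
Note the exception: Si has a higher electron affinity than P, contrary to the simple trend — adding an electron to P's half-filled 3p³ is unfavourable, so Si (3p²) has the more exothermic EA.
Approximate values (kJ/mol): Al 42, Si 134, P 72, S 200.
So from lowest to highest: Al < P < Si < S.

Al < P < Si < S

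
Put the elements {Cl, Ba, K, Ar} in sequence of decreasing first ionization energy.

Ar, Cl, Ba, K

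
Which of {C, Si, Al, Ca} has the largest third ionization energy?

IE_3 is the cost of taking one more electron from the +2 cation: C²⁺ still has 2 valence electrons; Si²⁺ still has 2 valence electrons; Al²⁺ still has 1 valence electron; Ca²⁺ is the bare [Ar] core.
Core electrons are held far more tightly than valence electrons, so Ca tops the IE_3 order.
Valence configurations: C²⁺ [He]2s², Si²⁺ [Ne]3s², Al²⁺ [Ne]3s¹.
The numbers (kJ/mol): C 4620, Si 3232, Al 2745, Ca 4912.
Putting it together, IE_3: Al < Si < C < Ca.

Ca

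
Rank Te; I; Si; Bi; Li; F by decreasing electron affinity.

F > I > Te > Si > Bi > Li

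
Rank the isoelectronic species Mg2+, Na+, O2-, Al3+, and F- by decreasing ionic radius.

O2-, F-, Na+, Mg2+, Al3+

All of these have 10 electrons, so size is governed by nuclear charge alone: the more protons, the stronger the pull on the same electron cloud, and the smaller the ion.
Nuclear charges: Al3+ (Z=13), Mg2+ (Z=12), Na+ (Z=11), F- (Z=9), O2- (Z=8).
Largest to smallest: O2- > F- > Na+ > Mg2+ > Al3+.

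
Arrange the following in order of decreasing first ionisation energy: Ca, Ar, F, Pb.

F is in period 2, group 17; Ar is in period 3, group 18; Ca is in period 4, group 2; Pb is in period 6, group 14.
IE₁ increases left→right with effective nuclear charge and decreases top→bottom as the valence shell moves farther out.
Here both period and group differ, so the two effects have to be weighed against each other.
Pb > Ca: period and group pull opposite ways; the across-period shift dominates (716 vs 590 kJ/mol).
Ar > Pb: both effects reinforce here, so Ar is clearly the higher of the two.
F > Ar: period and group pull opposite ways; the down-group shift dominates (1681 vs 1521 kJ/mol).
Approximate values (kJ/mol): F 1681, Ar 1521, Ca 590, Pb 716.
So from highest to lowest: F > Ar > Pb > Ca.

F > Ar > Pb > Ca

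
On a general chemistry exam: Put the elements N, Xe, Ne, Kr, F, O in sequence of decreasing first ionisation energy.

Ne, F, N, Kr, O, Xe

Removing the outermost electron gets harder across a period and easier down a group.
Neither a single period nor a single group — weigh both effects.
O > Xe: the two effects oppose for this pair; the down-group effect wins (1314 vs 1170 kJ/mol).
Kr > O: period and group pull opposite ways; the across-period shift dominates (1351 vs 1314 kJ/mol).
N > Kr: period and group pull opposite ways; the down-group shift dominates (1402 vs 1351 kJ/mol).
F > N: both are in period 2; the period trend gives F the larger value.
Ne > F: Ne lies to the right of F in period 2, so the across-period effect alone puts Ne higher.
Note the exception: N has a higher first ionization energy than O, contrary to the simple trend — pairing an electron in O's 2p⁴ costs repulsion energy, so O ionizes more easily than half-filled N (2p³).
Approximate values (kJ/mol): N 1402, O 1314, F 1681, Ne 2081, Kr 1351, Xe 1170.
So from highest to lowest: Ne > F > N > Kr > O > Xe.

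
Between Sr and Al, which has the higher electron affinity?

Al is in period 3, group 13; Sr is in period 5, group 2.
Electron affinity generally becomes more exothermic across a period toward the halogens and less exothermic down a group.
Neither a single period nor a single group — weigh both effects.
Al > Sr: both effects reinforce here, so Al is clearly the higher of the two.
Approximate values (kJ/mol): Al 42, Sr 5.
So Al has the higher electron affinity (Al > Sr).

Al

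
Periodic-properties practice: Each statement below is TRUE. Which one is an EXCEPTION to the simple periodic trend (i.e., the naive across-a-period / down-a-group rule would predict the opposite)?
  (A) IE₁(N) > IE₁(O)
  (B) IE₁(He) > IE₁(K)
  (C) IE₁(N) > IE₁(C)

(A)

The general trend: IE₁ increases across a period and decreases down a group.
(A) N (period 2, group 15) vs O (period 2, group 16): the stated order contradicts the simple trend.
(B) He (period 1, group 18) vs K (period 4, group 1): the stated order agrees with the simple trend.
(C) N (period 2, group 15) vs C (period 2, group 14): the stated order agrees with the simple trend.
The exception is (A): pairing an electron in O's 2p⁴ costs repulsion energy, so O ionizes more easily than half-filled N (2p³).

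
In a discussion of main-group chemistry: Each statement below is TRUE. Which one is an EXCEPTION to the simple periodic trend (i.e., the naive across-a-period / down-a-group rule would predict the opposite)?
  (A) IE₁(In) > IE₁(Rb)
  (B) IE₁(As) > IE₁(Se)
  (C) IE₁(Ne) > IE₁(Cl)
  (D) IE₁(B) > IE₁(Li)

(B)

The general trend: first ionisation energy increases across a period and decreases down a group.
(A) In (period 5, group 13) vs Rb (period 5, group 1): the stated order agrees with the simple trend.
(B) As (period 4, group 15) vs Se (period 4, group 16): the stated order contradicts the simple trend.
(C) Ne (period 2, group 18) vs Cl (period 3, group 17): the stated order agrees with the simple trend.
(D) B (period 2, group 13) vs Li (period 2, group 1): the stated order agrees with the simple trend.
The exception is (B): Se (4p⁴) ionizes more easily than half-filled As (4p³).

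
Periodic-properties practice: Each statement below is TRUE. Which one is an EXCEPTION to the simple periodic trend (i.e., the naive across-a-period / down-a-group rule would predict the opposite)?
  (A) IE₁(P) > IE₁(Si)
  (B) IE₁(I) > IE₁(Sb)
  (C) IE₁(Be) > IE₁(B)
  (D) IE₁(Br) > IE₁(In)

The general trend: IE₁ increases across a period and decreases down a group.
(A) P (period 3, group 15) vs Si (period 3, group 14): the stated order agrees with the simple trend.
(B) I (period 5, group 17) vs Sb (period 5, group 15): the stated order agrees with the simple trend.
(C) Be (period 2, group 2) vs B (period 2, group 13): the stated order contradicts the simple trend.
(D) Br (period 4, group 17) vs In (period 5, group 13): the stated order agrees with the simple trend.
The exception is (C): removing B's lone 2p electron is easier than breaking Be's filled 2s².

(C)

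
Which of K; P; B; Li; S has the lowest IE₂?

P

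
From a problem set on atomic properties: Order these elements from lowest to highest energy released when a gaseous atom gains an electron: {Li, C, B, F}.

B, Li, C, F

Li is in period 2, group 1; B is in period 2, group 13; C is in period 2, group 14; F is in period 2, group 17.
Electron affinity generally becomes more exothermic across a period toward the halogens and less exothermic down a group.
All lie in period 2; the across-period trend (electron affinity increases left to right) applies, with the exception below.
Note the exception: Li has a higher electron affinity than B, contrary to the simple trend — B's ns²np¹ configuration gives only a small electron affinity — the sparsely filled np subshell binds an added electron weakly.
For reference (kJ/mol): Li 60, B 27, C 122, F 328.
So from lowest to highest: B < Li < C < F.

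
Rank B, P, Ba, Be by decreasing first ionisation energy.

P > Be > B > Ba

Be is in period 2, group 2; B is in period 2, group 13; P is in period 3, group 15; Ba is in period 6, group 2.
IE₁ increases left→right with effective nuclear charge and decreases top→bottom as the valence shell moves farther out.
These span different periods and groups, so the two trends combine.
B > Ba: both effects reinforce here, so B is clearly the higher of the two.
Be > B: this pair runs against the simple trend — see the exception note.
P > Be: the two effects oppose for this pair; the across-period effect wins (1012 vs 900 kJ/mol).
Note the exception: Be has a higher first ionization energy than B, contrary to the simple trend — removing B's lone 2p electron is easier than breaking Be's filled 2s².
Approximate values (kJ/mol): Be 900, B 801, P 1012, Ba 503.
So from highest to lowest: P > Be > B > Ba.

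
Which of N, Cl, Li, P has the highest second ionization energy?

IE_2 is the cost of taking one more electron from the +1 cation: N⁺ still has 4 valence electrons; Cl⁺ still has 6 valence electrons; Li⁺ is the bare [He] core; P⁺ still has 4 valence electrons.
Pulling an electron out of a noble-gas core costs far more than removing a remaining valence electron, so Li sits at the high end of IE_2.
Valence configurations: N⁺ [He]2s²2p², Cl⁺ [Ne]3s²3p⁴, P⁺ [Ne]3s²3p².
Tabulated IE_2 (kJ/mol): N 2856, Cl 2298, Li 7298, P 1907.
Putting it together, IE_2: P < Cl < N < Li.

Li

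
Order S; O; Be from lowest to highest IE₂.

After 1 electron has been removed, what remains? S⁺ still has 5 valence electrons; O⁺ still has 5 valence electrons; Be⁺ still has 1 valence electron.
All are still removing valence electrons, so compare the +1 ions as you would atoms: IE_2 generally rises across a period (higher Z_eff) and falls down a group (larger shell), subject to the usual subshell exceptions.
Valence configurations: S⁺ [Ne]3s²3p³, O⁺ [He]2s²2p³, Be⁺ [He]2s¹.
The numbers (kJ/mol): S 2252, O 3388, Be 1757.
So the second ionization energies run Be < S < O.

Be < S < O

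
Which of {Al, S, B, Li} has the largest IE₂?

After 1 electron has been removed, what remains? Al⁺ still has 2 valence electrons; S⁺ still has 5 valence electrons; B⁺ still has 2 valence electrons; Li⁺ is the bare [He] core.
Pulling an electron out of a noble-gas core costs far more than removing a remaining valence electron, so Li sits at the high end of IE_2.
Valence configurations: Al⁺ [Ne]3s², S⁺ [Ne]3s²3p³, B⁺ [He]2s².
Approximate IE_2 values (kJ/mol): Al 1817, S 2252, B 2427, Li 7298.
Overall IE_2 order: Al < S < B < Li.

Li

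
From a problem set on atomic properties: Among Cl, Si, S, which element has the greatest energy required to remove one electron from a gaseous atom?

Si is in period 3, group 14; S is in period 3, group 16; Cl is in period 3, group 17.
IE₁ increases left→right with effective nuclear charge and decreases top→bottom as the valence shell moves farther out.
All lie in period 3, so first ionization energy increases left to right.
The greatest energy required to remove one electron from a gaseous atom among these belongs to Cl.

Cl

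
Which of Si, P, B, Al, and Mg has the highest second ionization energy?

After 1 electron has been removed, what remains? Si⁺ still has 3 valence electrons; P⁺ still has 4 valence electrons; B⁺ still has 2 valence electrons; Al⁺ still has 2 valence electrons; Mg⁺ still has 1 valence electron.
All are still removing valence electrons, so compare the +1 ions as you would atoms: IE_2 generally rises across a period (higher Z_eff) and falls down a group (larger shell), subject to the usual subshell exceptions.
Valence configurations: Si⁺ [Ne]3s²3p¹, P⁺ [Ne]3s²3p², B⁺ [He]2s², Al⁺ [Ne]3s², Mg⁺ [Ne]3s¹.
Si⁺ loses a lone 3p electron whereas Al⁺ must break into a filled 3s² pair, so IE_2(Al) > IE_2(Si) even though Si has the higher nuclear charge.
The numbers (kJ/mol): Si 1577, P 1907, B 2427, Al 1817, Mg 1451.
Putting it together, IE_2: Mg < Si < Al < P < B.

B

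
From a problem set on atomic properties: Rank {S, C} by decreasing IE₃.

C > S

The third ionization energy removes an electron from the +2 ion. For each element: S²⁺ still has 4 valence electrons; C²⁺ still has 2 valence electrons.
All are still removing valence electrons, so compare the +2 ions as you would atoms: IE_3 generally rises across a period (higher Z_eff) and falls down a group (larger shell), subject to the usual subshell exceptions.
Valence configurations: S²⁺ [Ne]3s²3p², C²⁺ [He]2s².
Tabulated IE_3 (kJ/mol): S 3357, C 4620.
So the third ionization energies run S < C.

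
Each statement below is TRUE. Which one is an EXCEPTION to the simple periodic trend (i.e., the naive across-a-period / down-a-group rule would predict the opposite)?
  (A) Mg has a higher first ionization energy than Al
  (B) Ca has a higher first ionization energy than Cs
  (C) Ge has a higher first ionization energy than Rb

(A)

The general trend: first ionization energy increases across a period and decreases down a group.
(A) Mg (period 3, group 2) vs Al (period 3, group 13): the stated order contradicts the simple trend.
(B) Ca (period 4, group 2) vs Cs (period 6, group 1): the stated order agrees with the simple trend.
(C) Ge (period 4, group 14) vs Rb (period 5, group 1): the stated order agrees with the simple trend.
The exception is (A): Al's single 3p electron is easier to remove than one from Mg's filled 3s².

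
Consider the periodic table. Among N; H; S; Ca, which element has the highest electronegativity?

N

Electronegativity increases across a period and decreases down a group, tracking effective nuclear charge and atomic size.
These span different periods and groups, so the two trends combine.
H > Ca: period and group pull opposite ways; the down-group shift dominates (2.20 vs 1.00).
S > H: period and group pull opposite ways; the across-period shift dominates (2.58 vs 2.20).
N > S: period and group pull opposite ways; the down-group shift dominates (3.04 vs 2.58).
Tabulated electronegativity (Pauling): H 2.20, N 3.04, S 2.58, Ca 1.00.
The highest electronegativity among these belongs to N.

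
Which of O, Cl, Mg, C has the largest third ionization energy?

After 2 electrons have been removed, what remains? O²⁺ still has 4 valence electrons; Cl²⁺ still has 5 valence electrons; Mg²⁺ is the bare [Ne] core; C²⁺ still has 2 valence electrons.
Breaking into a closed-shell core is much more expensive than removing a leftover valence electron — Mg has the largest IE_3 here.
Valence configurations: O²⁺ [He]2s²2p², Cl²⁺ [Ne]3s²3p³, C²⁺ [He]2s².
Tabulated IE_3 (kJ/mol): O 5300, Cl 3822, Mg 7733, C 4620.
Hence IE_3: Cl < C < O < Mg.

Mg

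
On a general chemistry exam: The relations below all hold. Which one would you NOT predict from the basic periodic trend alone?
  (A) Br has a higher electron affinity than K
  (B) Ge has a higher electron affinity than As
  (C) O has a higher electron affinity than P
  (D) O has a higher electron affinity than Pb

(B)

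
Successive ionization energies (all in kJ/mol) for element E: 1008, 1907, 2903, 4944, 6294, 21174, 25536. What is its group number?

Group 15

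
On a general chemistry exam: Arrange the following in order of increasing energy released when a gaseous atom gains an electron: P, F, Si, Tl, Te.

Atoms with high Z_eff and room in the valence shell (especially the halogens) have the most exothermic electron affinities.
Here both period and group differ, so the two effects have to be weighed against each other.
P > Tl: both effects reinforce here, so P is clearly the higher of the two.
Si > P: this pair runs against the simple trend — see the exception note.
Te > Si: the two effects oppose for this pair; the across-period effect wins (190 vs 134 kJ/mol).
F > Te: relative to Te, both the across-period and down-group shifts push F's electron affinity up.
Note the exception: Si has a higher electron affinity than P, contrary to the simple trend — adding an electron to P's half-filled 3p³ is unfavourable, so Si (3p²) has the more exothermic EA.
Approximate values (kJ/mol): F 328, Si 134, P 72, Te 190, Tl 19.
So from lowest to highest: Tl < P < Si < Te < F.

Tl < P < Si < Te < F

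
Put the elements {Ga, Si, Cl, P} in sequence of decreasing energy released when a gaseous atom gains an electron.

Cl, Si, P, Ga

Si is in period 3, group 14; P is in period 3, group 15; Cl is in period 3, group 17; Ga is in period 4, group 13.
Electron affinity generally becomes more exothermic across a period toward the halogens and less exothermic down a group.
Neither a single period nor a single group — weigh both effects.
P > Ga: both effects reinforce here, so P is clearly the higher of the two.
Si > P: this pair runs against the simple trend — see the exception note.
Cl > Si: both are in period 3; the period trend gives Cl the larger value.
Note the exception: Si has a higher electron affinity than P, contrary to the simple trend — adding an electron to P's half-filled 3p³ is unfavourable, so Si (3p²) has the more exothermic EA.
Approximate values (kJ/mol): Si 134, P 72, Cl 349, Ga 29.
So from highest to lowest: Cl > Si > P > Ga.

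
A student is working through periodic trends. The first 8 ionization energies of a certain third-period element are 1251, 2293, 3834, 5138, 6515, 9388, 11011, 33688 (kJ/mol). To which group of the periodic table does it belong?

Look for the largest jump between consecutive ionization energies: IE8/IE7 ≈ 3.1, far larger than any earlier ratio.
That jump marks the point where a core electron is being removed. So the atom has 7 valence electrons.
A main-group element with 7 valence electrons is in group 17.

Group 17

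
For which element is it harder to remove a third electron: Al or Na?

Consider each +2 ion: Al²⁺ still has 1 valence electron; Na²⁺ is already 1 electron into the core.
Pulling an electron out of a noble-gas core costs far more than removing a remaining valence electron, so Na sits at the high end of IE_3.
Tabulated IE_3 (kJ/mol): Al 2745, Na 6910.
Overall IE_3 order: Al < Na.

Na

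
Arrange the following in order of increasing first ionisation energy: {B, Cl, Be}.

Be is in period 2, group 2; B is in period 2, group 13; Cl is in period 3, group 17.
Across a period the outer electron is held more tightly (higher IE₁); down a group it sits in a higher shell, more shielded, and comes off more easily.
These span different periods and groups, so the two trends combine.
Be > B: this pair runs against the simple trend — see the exception note.
Cl > Be: period and group pull opposite ways; the across-period shift dominates (1251 vs 900 kJ/mol).
Note the exception: Be has a higher first ionization energy than B, contrary to the simple trend — removing B's lone 2p electron is easier than breaking Be's filled 2s².
Tabulated first ionization energy (kJ/mol): Be 900, B 801, Cl 1251.
So from lowest to highest: B < Be < Cl.

B, Be, Cl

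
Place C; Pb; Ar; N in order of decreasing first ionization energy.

C is in period 2, group 14; N is in period 2, group 15; Ar is in period 3, group 18; Pb is in period 6, group 14.
Across a period the outer electron is held more tightly (higher IE₁); down a group it sits in a higher shell, more shielded, and comes off more easily.
These span different periods and groups, so the two trends combine.
C > Pb: C sits above Pb in group 14, so the down-group effect alone puts C higher.
N > C: both are in period 2; the period trend gives N the larger value.
Ar > N: period and group pull opposite ways; the across-period shift dominates (1521 vs 1402 kJ/mol).
Approximate values (kJ/mol): C 1086, N 1402, Ar 1521, Pb 716.
So from highest to lowest: Ar > N > C > Pb.

Ar, N, C, Pb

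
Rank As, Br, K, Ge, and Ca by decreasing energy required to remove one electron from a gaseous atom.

Br, As, Ge, Ca, K

IE₁ increases left→right with effective nuclear charge and decreases top→bottom as the valence shell moves farther out.
All lie in period 4, so first ionization energy increases left to right.
So from highest to lowest: Br > As > Ge > Ca > K.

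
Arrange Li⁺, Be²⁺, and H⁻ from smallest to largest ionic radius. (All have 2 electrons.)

Be²⁺ < Li⁺ < H⁻

All of these have 2 electrons, so size is governed by nuclear charge alone: the more protons, the stronger the pull on the same electron cloud, and the smaller the ion.
Nuclear charges: Be²⁺ (Z=4), Li⁺ (Z=3), H⁻ (Z=1).
Smallest to largest: Be²⁺ < Li⁺ < H⁻.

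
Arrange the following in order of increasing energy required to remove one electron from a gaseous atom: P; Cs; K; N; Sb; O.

Cs < K < Sb < P < O < N

N is in period 2, group 15; O is in period 2, group 16; P is in period 3, group 15; K is in period 4, group 1; Sb is in period 5, group 15; Cs is in period 6, group 1.
IE₁ increases left→right with effective nuclear charge and decreases top→bottom as the valence shell moves farther out.
Neither a single period nor a single group — weigh both effects.
K > Cs: K sits above Cs in group 1, so the down-group effect alone puts K higher.
Sb > K: period and group pull opposite ways; the across-period shift dominates (831 vs 419 kJ/mol).
P > Sb: P sits above Sb in group 15, so the down-group effect alone puts P higher.
O > P: both effects reinforce here, so O is clearly the higher of the two.
N > O: this pair runs against the simple trend — see the exception note.
Note the exception: N has a higher first ionization energy than O, contrary to the simple trend — pairing an electron in O's 2p⁴ costs repulsion energy, so O ionizes more easily than half-filled N (2p³).
For reference (kJ/mol): N 1402, O 1314, P 1012, K 419, Sb 831, Cs 376.
So from lowest to highest: Cs < K < Sb < P < O < N.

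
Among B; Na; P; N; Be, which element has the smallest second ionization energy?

Be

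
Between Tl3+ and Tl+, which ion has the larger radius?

Both ions have Z = 81 protons, but Tl3+ has lost more electrons, so its remaining electrons feel a larger effective nuclear charge per electron and are pulled in more tightly.
Higher positive charge → smaller ion, so Tl+ > Tl3+.

Tl+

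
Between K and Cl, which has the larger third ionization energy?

K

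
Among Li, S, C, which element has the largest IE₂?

Li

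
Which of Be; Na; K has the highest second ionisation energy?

Na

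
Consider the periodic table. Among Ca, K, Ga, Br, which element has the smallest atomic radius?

Br

K is in period 4, group 1; Ca is in period 4, group 2; Ga is in period 4, group 13; Br is in period 4, group 17.
Radius decreases left→right (rising Z_eff, same n) and increases top→bottom (higher n).
All lie in period 4, so atomic radius increases right to left.
The smallest atomic radius among these belongs to Br.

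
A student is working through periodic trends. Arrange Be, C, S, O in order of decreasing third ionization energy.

Consider each +2 ion: Be²⁺ is the bare [He] core; C²⁺ still has 2 valence electrons; S²⁺ still has 4 valence electrons; O²⁺ still has 4 valence electrons.
Pulling an electron out of a noble-gas core costs far more than removing a remaining valence electron, so Be sits at the high end of IE_3.
Valence configurations: C²⁺ [He]2s², S²⁺ [Ne]3s²3p², O²⁺ [He]2s²2p².
Tabulated IE_3 (kJ/mol): Be 14849, C 4620, S 3357, O 5300.
Putting it together, IE_3: S < C < O < Be.

Be > O > C > S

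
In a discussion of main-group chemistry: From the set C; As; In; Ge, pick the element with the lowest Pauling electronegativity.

In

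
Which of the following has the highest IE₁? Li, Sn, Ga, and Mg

Mg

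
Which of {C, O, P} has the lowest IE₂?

P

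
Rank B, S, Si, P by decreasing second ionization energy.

B, S, P, Si

After 1 electron has been removed, what remains? B⁺ still has 2 valence electrons; S⁺ still has 5 valence electrons; Si⁺ still has 3 valence electrons; P⁺ still has 4 valence electrons.
All are still removing valence electrons, so compare the +1 ions as you would atoms: IE_2 generally rises across a period (higher Z_eff) and falls down a group (larger shell), subject to the usual subshell exceptions.
Valence configurations: B⁺ [He]2s², S⁺ [Ne]3s²3p³, Si⁺ [Ne]3s²3p¹, P⁺ [Ne]3s²3p².
The numbers (kJ/mol): B 2427, S 2252, Si 1577, P 1907.
Hence IE_2: Si < P < S < B.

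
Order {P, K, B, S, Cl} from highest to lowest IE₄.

B > K > Cl > P > S

Consider each +3 ion: P³⁺ still has 2 valence electrons; K³⁺ is already 2 electrons into the core; B³⁺ is the bare [He] core; S³⁺ still has 3 valence electrons; Cl³⁺ still has 4 valence electrons.
Pulling an electron out of a noble-gas core costs far more than removing a remaining valence electron, so K and B sit at the high end of IE_4.
Valence configurations: P³⁺ [Ne]3s², S³⁺ [Ne]3s²3p¹, Cl³⁺ [Ne]3s²3p².
S³⁺ loses a lone 3p electron whereas P³⁺ must break into a filled 3s² pair, so IE_4(P) > IE_4(S) even though S has the higher nuclear charge.
The numbers (kJ/mol): P 4964, K 5877, B 25026, S 4556, Cl 5159.
So the fourth ionization energies run S < P < Cl < K < B.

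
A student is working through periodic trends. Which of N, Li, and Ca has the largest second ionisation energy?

IE_2 is the cost of taking one more electron from the +1 cation: N⁺ still has 4 valence electrons; Li⁺ is the bare [He] core; Ca⁺ still has 1 valence electron.
Core electrons are held far more tightly than valence electrons, so Li tops the IE_2 order.
Valence configurations: N⁺ [He]2s²2p², Ca⁺ [Ar]4s¹.
Tabulated IE_2 (kJ/mol): N 2856, Li 7298, Ca 1145.
Overall IE_2 order: Ca < N < Li.

Li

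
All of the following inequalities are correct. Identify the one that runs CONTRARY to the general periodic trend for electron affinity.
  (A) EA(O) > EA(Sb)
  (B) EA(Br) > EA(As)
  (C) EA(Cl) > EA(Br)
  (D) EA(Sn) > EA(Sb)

(D)

The general trend: electron affinity increases across a period and decreases down a group.
(A) O (period 2, group 16) vs Sb (period 5, group 15): the stated order agrees with the simple trend.
(B) Br (period 4, group 17) vs As (period 4, group 15): the stated order agrees with the simple trend.
(C) Cl (period 3, group 17) vs Br (period 4, group 17): the stated order agrees with the simple trend.
(D) Sn (period 5, group 14) vs Sb (period 5, group 15): the stated order contradicts the simple trend.
The exception is (D): adding an electron to Sb's half-filled 5p³ is unfavourable, so Sn has the more exothermic EA.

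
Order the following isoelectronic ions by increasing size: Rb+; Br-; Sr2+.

All of these have 36 electrons, so size is governed by nuclear charge alone: the more protons, the stronger the pull on the same electron cloud, and the smaller the ion.
Nuclear charges: Sr2+ (Z=38), Rb+ (Z=37), Br- (Z=35).
Smallest to largest: Sr2+ < Rb+ < Br-.

Sr2+, Rb+, Br-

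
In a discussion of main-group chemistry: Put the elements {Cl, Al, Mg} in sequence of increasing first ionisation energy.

Al < Mg < Cl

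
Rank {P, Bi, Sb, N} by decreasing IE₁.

N > P > Sb > Bi

N is in period 2, group 15; P is in period 3, group 15; Sb is in period 5, group 15; Bi is in period 6, group 15.
IE₁ increases left→right with effective nuclear charge and decreases top→bottom as the valence shell moves farther out.
All are in group 15, so first ionization energy increases up the group.
So from highest to lowest: N > P > Sb > Bi.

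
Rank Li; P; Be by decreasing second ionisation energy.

The second ionization energy removes an electron from the +1 ion. For each element: Li⁺ is the bare [He] core; P⁺ still has 4 valence electrons; Be⁺ still has 1 valence electron.
Pulling an electron out of a noble-gas core costs far more than removing a remaining valence electron, so Li sits at the high end of IE_2.
Valence configurations: P⁺ [Ne]3s²3p², Be⁺ [He]2s¹.
The numbers (kJ/mol): Li 7298, P 1907, Be 1757.
So the second ionization energies run Be < P < Li.

Li > P > Be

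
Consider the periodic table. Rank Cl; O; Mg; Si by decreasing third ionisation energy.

Mg > O > Cl > Si

After 2 electrons have been removed, what remains? Cl²⁺ still has 5 valence electrons; O²⁺ still has 4 valence electrons; Mg²⁺ is the bare [Ne] core; Si²⁺ still has 2 valence electrons.
Breaking into a closed-shell core is much more expensive than removing a leftover valence electron — Mg has the largest IE_3 here.
Valence configurations: Cl²⁺ [Ne]3s²3p³, O²⁺ [He]2s²2p², Si²⁺ [Ne]3s².
Approximate IE_3 values (kJ/mol): Cl 3822, O 5300, Mg 7733, Si 3232.
So the third ionization energies run Si < Cl < O < Mg.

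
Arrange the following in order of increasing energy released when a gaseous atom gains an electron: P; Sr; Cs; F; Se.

F is in period 2, group 17; P is in period 3, group 15; Se is in period 4, group 16; Sr is in period 5, group 2; Cs is in period 6, group 1.
Electron affinity generally becomes more exothermic across a period toward the halogens and less exothermic down a group.
These span different periods and groups, so the two trends combine.
Cs > Sr: this pair runs against the simple trend — see the exception note.
P > Cs: relative to Cs, both the across-period and down-group shifts push P's electron affinity up.
Se > P: the two effects oppose for this pair; the across-period effect wins (195 vs 72 kJ/mol).
F > Se: relative to Se, both the across-period and down-group shifts push F's electron affinity up.
Note the exception: Cs has a higher electron affinity than Sr, contrary to the simple trend — adding an electron to Sr (ns²) has to open a new, higher-energy np subshell, which is unfavourable.
Tabulated electron affinity (kJ/mol): F 328, P 72, Se 195, Sr 5, Cs 46.
So from lowest to highest: Sr < Cs < P < Se < F.

Sr, Cs, P, Se, F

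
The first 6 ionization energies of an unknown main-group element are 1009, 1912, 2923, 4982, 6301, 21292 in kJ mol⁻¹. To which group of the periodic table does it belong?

Group 15

Look for the largest jump between consecutive ionization energies: IE6/IE5 ≈ 3.4, far larger than any earlier ratio.
That jump marks the point where a core electron is being removed. So the atom has 5 valence electrons.
A main-group element with 5 valence electrons is in group 15.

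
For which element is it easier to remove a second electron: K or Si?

The second ionization energy removes an electron from the +1 ion. For each element: K⁺ is the bare [Ar] core; Si⁺ still has 3 valence electrons.
Pulling an electron out of a noble-gas core costs far more than removing a remaining valence electron, so K sits at the high end of IE_2.
Approximate IE_2 values (kJ/mol): K 3052, Si 1577.
Putting it together, IE_2: Si < K.

Si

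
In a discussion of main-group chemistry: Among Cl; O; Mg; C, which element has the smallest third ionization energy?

Consider each +2 ion: Cl²⁺ still has 5 valence electrons; O²⁺ still has 4 valence electrons; Mg²⁺ is the bare [Ne] core; C²⁺ still has 2 valence electrons.
Breaking into a closed-shell core is much more expensive than removing a leftover valence electron — Mg has the largest IE_3 here.
Valence configurations: Cl²⁺ [Ne]3s²3p³, O²⁺ [He]2s²2p², C²⁺ [He]2s².
Approximate IE_3 values (kJ/mol): Cl 3822, O 5300, Mg 7733, C 4620.
Hence IE_3: Cl < C < O < Mg.

Cl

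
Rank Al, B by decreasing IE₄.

B > Al

The fourth ionization energy removes an electron from the +3 ion. For each element: Al³⁺ is the bare [Ne] core; B³⁺ is the bare [He] core.
All of these are removing an electron from a noble-gas core or deeper; the smaller core (lower principal quantum number) is held far more tightly, and within a period the higher nuclear charge binds the same core more tightly.
Tabulated IE_4 (kJ/mol): Al 11577, B 25026.
So the fourth ionization energies run Al < B.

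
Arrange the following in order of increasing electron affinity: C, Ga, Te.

Ga < C < Te

C is in period 2, group 14; Ga is in period 4, group 13; Te is in period 5, group 16.
Atoms with high Z_eff and room in the valence shell (especially the halogens) have the most exothermic electron affinities.
Neither a single period nor a single group — weigh both effects.
C > Ga: relative to Ga, both the across-period and down-group shifts push C's electron affinity up.
Te > C: the two effects oppose for this pair; the across-period effect wins (190 vs 122 kJ/mol).
Approximate values (kJ/mol): C 122, Ga 29, Te 190.
So from lowest to highest: Ga < C < Te.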